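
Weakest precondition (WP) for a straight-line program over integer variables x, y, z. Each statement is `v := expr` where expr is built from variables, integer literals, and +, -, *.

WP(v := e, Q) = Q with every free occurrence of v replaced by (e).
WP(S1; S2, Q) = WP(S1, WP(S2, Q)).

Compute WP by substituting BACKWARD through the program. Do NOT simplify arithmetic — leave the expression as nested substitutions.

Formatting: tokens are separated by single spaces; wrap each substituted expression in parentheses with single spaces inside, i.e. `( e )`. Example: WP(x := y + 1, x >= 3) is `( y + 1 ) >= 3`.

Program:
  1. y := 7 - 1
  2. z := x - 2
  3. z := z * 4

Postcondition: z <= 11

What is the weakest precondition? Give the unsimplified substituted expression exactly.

post: z <= 11
stmt 3: z := z * 4  -- replace 1 occurrence(s) of z with (z * 4)
  => ( z * 4 ) <= 11
stmt 2: z := x - 2  -- replace 1 occurrence(s) of z with (x - 2)
  => ( ( x - 2 ) * 4 ) <= 11
stmt 1: y := 7 - 1  -- replace 0 occurrence(s) of y with (7 - 1)
  => ( ( x - 2 ) * 4 ) <= 11

Answer: ( ( x - 2 ) * 4 ) <= 11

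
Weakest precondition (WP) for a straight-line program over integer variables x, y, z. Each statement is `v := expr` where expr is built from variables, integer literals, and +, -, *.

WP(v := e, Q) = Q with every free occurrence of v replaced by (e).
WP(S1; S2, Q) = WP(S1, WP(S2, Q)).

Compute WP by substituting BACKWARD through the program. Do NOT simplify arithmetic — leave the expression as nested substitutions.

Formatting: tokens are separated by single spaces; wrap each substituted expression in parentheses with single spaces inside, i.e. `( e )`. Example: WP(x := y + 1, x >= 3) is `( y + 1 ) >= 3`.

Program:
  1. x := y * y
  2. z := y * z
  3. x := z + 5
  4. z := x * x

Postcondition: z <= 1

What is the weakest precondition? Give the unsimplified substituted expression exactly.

Answer: ( ( ( y * z ) + 5 ) * ( ( y * z ) + 5 ) ) <= 1

Derivation:
post: z <= 1
stmt 4: z := x * x  -- replace 1 occurrence(s) of z with (x * x)
  => ( x * x ) <= 1
stmt 3: x := z + 5  -- replace 2 occurrence(s) of x with (z + 5)
  => ( ( z + 5 ) * ( z + 5 ) ) <= 1
stmt 2: z := y * z  -- replace 2 occurrence(s) of z with (y * z)
  => ( ( ( y * z ) + 5 ) * ( ( y * z ) + 5 ) ) <= 1
stmt 1: x := y * y  -- replace 0 occurrence(s) of x with (y * y)
  => ( ( ( y * z ) + 5 ) * ( ( y * z ) + 5 ) ) <= 1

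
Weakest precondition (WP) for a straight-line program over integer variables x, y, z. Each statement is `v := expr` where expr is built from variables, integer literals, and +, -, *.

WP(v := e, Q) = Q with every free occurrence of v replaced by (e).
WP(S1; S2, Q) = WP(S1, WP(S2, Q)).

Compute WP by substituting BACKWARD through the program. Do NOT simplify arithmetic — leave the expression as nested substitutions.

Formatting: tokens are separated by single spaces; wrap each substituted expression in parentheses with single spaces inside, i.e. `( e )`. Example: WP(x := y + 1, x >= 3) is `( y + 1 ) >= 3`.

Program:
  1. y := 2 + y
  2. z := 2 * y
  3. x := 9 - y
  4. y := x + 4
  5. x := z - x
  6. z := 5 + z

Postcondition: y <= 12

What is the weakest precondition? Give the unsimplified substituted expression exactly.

post: y <= 12
stmt 6: z := 5 + z  -- replace 0 occurrence(s) of z with (5 + z)
  => y <= 12
stmt 5: x := z - x  -- replace 0 occurrence(s) of x with (z - x)
  => y <= 12
stmt 4: y := x + 4  -- replace 1 occurrence(s) of y with (x + 4)
  => ( x + 4 ) <= 12
stmt 3: x := 9 - y  -- replace 1 occurrence(s) of x with (9 - y)
  => ( ( 9 - y ) + 4 ) <= 12
stmt 2: z := 2 * y  -- replace 0 occurrence(s) of z with (2 * y)
  => ( ( 9 - y ) + 4 ) <= 12
stmt 1: y := 2 + y  -- replace 1 occurrence(s) of y with (2 + y)
  => ( ( 9 - ( 2 + y ) ) + 4 ) <= 12

Answer: ( ( 9 - ( 2 + y ) ) + 4 ) <= 12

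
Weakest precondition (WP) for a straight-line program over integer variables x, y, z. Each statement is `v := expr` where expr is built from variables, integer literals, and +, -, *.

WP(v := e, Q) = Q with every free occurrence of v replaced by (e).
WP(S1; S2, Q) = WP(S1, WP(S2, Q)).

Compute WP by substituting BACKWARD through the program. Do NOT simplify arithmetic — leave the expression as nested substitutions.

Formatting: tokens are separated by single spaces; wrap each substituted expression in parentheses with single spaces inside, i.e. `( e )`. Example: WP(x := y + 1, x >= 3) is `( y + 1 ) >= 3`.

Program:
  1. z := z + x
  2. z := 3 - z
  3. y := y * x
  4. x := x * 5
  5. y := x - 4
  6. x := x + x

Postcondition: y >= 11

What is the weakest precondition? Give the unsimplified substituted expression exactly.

post: y >= 11
stmt 6: x := x + x  -- replace 0 occurrence(s) of x with (x + x)
  => y >= 11
stmt 5: y := x - 4  -- replace 1 occurrence(s) of y with (x - 4)
  => ( x - 4 ) >= 11
stmt 4: x := x * 5  -- replace 1 occurrence(s) of x with (x * 5)
  => ( ( x * 5 ) - 4 ) >= 11
stmt 3: y := y * x  -- replace 0 occurrence(s) of y with (y * x)
  => ( ( x * 5 ) - 4 ) >= 11
stmt 2: z := 3 - z  -- replace 0 occurrence(s) of z with (3 - z)
  => ( ( x * 5 ) - 4 ) >= 11
stmt 1: z := z + x  -- replace 0 occurrence(s) of z with (z + x)
  => ( ( x * 5 ) - 4 ) >= 11

Answer: ( ( x * 5 ) - 4 ) >= 11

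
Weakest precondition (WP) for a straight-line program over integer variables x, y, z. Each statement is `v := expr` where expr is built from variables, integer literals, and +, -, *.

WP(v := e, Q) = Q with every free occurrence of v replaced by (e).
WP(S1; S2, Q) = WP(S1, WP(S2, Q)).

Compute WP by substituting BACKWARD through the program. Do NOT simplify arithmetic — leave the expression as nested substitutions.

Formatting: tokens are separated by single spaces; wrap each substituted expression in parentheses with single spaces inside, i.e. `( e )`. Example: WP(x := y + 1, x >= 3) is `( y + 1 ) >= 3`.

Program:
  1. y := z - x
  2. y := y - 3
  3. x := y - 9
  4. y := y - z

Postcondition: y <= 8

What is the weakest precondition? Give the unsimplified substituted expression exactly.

Answer: ( ( ( z - x ) - 3 ) - z ) <= 8

Derivation:
post: y <= 8
stmt 4: y := y - z  -- replace 1 occurrence(s) of y with (y - z)
  => ( y - z ) <= 8
stmt 3: x := y - 9  -- replace 0 occurrence(s) of x with (y - 9)
  => ( y - z ) <= 8
stmt 2: y := y - 3  -- replace 1 occurrence(s) of y with (y - 3)
  => ( ( y - 3 ) - z ) <= 8
stmt 1: y := z - x  -- replace 1 occurrence(s) of y with (z - x)
  => ( ( ( z - x ) - 3 ) - z ) <= 8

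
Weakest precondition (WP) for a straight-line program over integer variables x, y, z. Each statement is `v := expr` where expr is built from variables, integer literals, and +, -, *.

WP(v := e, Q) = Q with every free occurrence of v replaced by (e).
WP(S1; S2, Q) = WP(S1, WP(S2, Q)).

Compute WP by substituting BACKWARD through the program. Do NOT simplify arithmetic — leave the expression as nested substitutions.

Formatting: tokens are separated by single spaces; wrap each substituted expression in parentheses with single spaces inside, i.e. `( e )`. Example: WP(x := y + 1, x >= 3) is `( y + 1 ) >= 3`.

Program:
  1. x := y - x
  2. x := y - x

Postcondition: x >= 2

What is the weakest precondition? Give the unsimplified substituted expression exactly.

Answer: ( y - ( y - x ) ) >= 2

Derivation:
post: x >= 2
stmt 2: x := y - x  -- replace 1 occurrence(s) of x with (y - x)
  => ( y - x ) >= 2
stmt 1: x := y - x  -- replace 1 occurrence(s) of x with (y - x)
  => ( y - ( y - x ) ) >= 2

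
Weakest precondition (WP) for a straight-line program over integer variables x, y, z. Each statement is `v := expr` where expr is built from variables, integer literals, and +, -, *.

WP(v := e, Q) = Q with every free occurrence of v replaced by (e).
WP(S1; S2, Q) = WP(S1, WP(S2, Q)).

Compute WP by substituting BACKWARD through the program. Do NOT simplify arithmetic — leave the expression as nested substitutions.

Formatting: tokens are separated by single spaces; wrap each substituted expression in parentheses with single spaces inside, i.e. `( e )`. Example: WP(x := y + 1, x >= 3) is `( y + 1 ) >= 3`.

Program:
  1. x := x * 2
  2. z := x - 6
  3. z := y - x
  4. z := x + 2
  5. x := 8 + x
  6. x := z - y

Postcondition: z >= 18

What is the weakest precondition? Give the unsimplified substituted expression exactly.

Answer: ( ( x * 2 ) + 2 ) >= 18

Derivation:
post: z >= 18
stmt 6: x := z - y  -- replace 0 occurrence(s) of x with (z - y)
  => z >= 18
stmt 5: x := 8 + x  -- replace 0 occurrence(s) of x with (8 + x)
  => z >= 18
stmt 4: z := x + 2  -- replace 1 occurrence(s) of z with (x + 2)
  => ( x + 2 ) >= 18
stmt 3: z := y - x  -- replace 0 occurrence(s) of z with (y - x)
  => ( x + 2 ) >= 18
stmt 2: z := x - 6  -- replace 0 occurrence(s) of z with (x - 6)
  => ( x + 2 ) >= 18
stmt 1: x := x * 2  -- replace 1 occurrence(s) of x with (x * 2)
  => ( ( x * 2 ) + 2 ) >= 18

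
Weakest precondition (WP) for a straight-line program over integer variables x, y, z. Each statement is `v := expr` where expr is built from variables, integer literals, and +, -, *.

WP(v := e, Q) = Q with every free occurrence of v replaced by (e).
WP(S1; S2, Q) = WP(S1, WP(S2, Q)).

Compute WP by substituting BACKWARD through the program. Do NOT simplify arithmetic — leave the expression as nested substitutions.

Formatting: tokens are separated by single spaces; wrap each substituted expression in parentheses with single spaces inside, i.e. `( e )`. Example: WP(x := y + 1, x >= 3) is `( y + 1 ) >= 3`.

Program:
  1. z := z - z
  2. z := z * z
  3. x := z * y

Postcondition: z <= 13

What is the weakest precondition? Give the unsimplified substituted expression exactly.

Answer: ( ( z - z ) * ( z - z ) ) <= 13

Derivation:
post: z <= 13
stmt 3: x := z * y  -- replace 0 occurrence(s) of x with (z * y)
  => z <= 13
stmt 2: z := z * z  -- replace 1 occurrence(s) of z with (z * z)
  => ( z * z ) <= 13
stmt 1: z := z - z  -- replace 2 occurrence(s) of z with (z - z)
  => ( ( z - z ) * ( z - z ) ) <= 13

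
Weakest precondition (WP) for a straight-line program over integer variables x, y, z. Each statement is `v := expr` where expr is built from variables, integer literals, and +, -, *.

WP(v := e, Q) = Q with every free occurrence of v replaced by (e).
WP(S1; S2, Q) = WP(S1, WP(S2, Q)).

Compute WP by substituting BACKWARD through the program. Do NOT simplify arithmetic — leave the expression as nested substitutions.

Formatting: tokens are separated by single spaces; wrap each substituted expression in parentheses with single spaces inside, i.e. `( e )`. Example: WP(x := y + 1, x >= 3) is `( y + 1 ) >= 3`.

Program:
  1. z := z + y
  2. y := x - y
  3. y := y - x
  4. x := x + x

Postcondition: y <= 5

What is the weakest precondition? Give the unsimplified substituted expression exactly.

post: y <= 5
stmt 4: x := x + x  -- replace 0 occurrence(s) of x with (x + x)
  => y <= 5
stmt 3: y := y - x  -- replace 1 occurrence(s) of y with (y - x)
  => ( y - x ) <= 5
stmt 2: y := x - y  -- replace 1 occurrence(s) of y with (x - y)
  => ( ( x - y ) - x ) <= 5
stmt 1: z := z + y  -- replace 0 occurrence(s) of z with (z + y)
  => ( ( x - y ) - x ) <= 5

Answer: ( ( x - y ) - x ) <= 5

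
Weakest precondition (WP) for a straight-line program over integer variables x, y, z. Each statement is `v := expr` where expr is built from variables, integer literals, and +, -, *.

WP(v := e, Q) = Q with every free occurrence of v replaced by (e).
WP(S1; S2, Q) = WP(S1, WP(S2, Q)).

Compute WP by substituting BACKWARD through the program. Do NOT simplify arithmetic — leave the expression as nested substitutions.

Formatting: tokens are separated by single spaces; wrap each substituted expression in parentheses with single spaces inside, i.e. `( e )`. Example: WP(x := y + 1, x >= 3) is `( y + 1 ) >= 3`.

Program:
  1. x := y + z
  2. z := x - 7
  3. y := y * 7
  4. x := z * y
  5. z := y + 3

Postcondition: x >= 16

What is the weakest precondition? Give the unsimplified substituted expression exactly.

post: x >= 16
stmt 5: z := y + 3  -- replace 0 occurrence(s) of z with (y + 3)
  => x >= 16
stmt 4: x := z * y  -- replace 1 occurrence(s) of x with (z * y)
  => ( z * y ) >= 16
stmt 3: y := y * 7  -- replace 1 occurrence(s) of y with (y * 7)
  => ( z * ( y * 7 ) ) >= 16
stmt 2: z := x - 7  -- replace 1 occurrence(s) of z with (x - 7)
  => ( ( x - 7 ) * ( y * 7 ) ) >= 16
stmt 1: x := y + z  -- replace 1 occurrence(s) of x with (y + z)
  => ( ( ( y + z ) - 7 ) * ( y * 7 ) ) >= 16

Answer: ( ( ( y + z ) - 7 ) * ( y * 7 ) ) >= 16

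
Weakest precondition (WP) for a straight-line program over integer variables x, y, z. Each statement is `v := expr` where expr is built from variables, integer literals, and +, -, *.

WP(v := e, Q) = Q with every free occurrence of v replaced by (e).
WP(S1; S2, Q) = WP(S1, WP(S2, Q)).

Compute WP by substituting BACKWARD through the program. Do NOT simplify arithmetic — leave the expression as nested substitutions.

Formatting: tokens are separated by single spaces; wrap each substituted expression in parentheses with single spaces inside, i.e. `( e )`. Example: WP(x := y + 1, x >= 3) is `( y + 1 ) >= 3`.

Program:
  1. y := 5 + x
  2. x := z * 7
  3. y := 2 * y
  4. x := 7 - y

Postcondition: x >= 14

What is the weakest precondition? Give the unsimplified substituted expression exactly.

Answer: ( 7 - ( 2 * ( 5 + x ) ) ) >= 14

Derivation:
post: x >= 14
stmt 4: x := 7 - y  -- replace 1 occurrence(s) of x with (7 - y)
  => ( 7 - y ) >= 14
stmt 3: y := 2 * y  -- replace 1 occurrence(s) of y with (2 * y)
  => ( 7 - ( 2 * y ) ) >= 14
stmt 2: x := z * 7  -- replace 0 occurrence(s) of x with (z * 7)
  => ( 7 - ( 2 * y ) ) >= 14
stmt 1: y := 5 + x  -- replace 1 occurrence(s) of y with (5 + x)
  => ( 7 - ( 2 * ( 5 + x ) ) ) >= 14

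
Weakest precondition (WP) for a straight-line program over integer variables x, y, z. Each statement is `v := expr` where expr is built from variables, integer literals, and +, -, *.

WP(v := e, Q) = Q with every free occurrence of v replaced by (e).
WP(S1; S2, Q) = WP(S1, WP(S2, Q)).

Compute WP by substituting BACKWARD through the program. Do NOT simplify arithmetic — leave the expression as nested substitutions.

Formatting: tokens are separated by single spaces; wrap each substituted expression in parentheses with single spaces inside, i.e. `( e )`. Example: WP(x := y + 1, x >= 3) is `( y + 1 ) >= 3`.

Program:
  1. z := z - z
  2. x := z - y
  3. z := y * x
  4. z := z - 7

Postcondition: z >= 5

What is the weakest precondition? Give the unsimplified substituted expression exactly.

post: z >= 5
stmt 4: z := z - 7  -- replace 1 occurrence(s) of z with (z - 7)
  => ( z - 7 ) >= 5
stmt 3: z := y * x  -- replace 1 occurrence(s) of z with (y * x)
  => ( ( y * x ) - 7 ) >= 5
stmt 2: x := z - y  -- replace 1 occurrence(s) of x with (z - y)
  => ( ( y * ( z - y ) ) - 7 ) >= 5
stmt 1: z := z - z  -- replace 1 occurrence(s) of z with (z - z)
  => ( ( y * ( ( z - z ) - y ) ) - 7 ) >= 5

Answer: ( ( y * ( ( z - z ) - y ) ) - 7 ) >= 5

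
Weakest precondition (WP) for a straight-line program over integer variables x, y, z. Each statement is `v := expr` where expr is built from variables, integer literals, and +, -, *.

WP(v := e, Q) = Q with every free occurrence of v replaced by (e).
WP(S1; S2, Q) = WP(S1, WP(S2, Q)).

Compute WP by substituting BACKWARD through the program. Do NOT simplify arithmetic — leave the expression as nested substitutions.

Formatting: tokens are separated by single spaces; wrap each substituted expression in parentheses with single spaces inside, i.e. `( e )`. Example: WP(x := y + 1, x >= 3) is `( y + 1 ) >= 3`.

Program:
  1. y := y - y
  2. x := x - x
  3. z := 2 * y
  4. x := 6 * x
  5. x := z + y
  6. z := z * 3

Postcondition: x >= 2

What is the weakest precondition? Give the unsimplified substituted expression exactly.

Answer: ( ( 2 * ( y - y ) ) + ( y - y ) ) >= 2

Derivation:
post: x >= 2
stmt 6: z := z * 3  -- replace 0 occurrence(s) of z with (z * 3)
  => x >= 2
stmt 5: x := z + y  -- replace 1 occurrence(s) of x with (z + y)
  => ( z + y ) >= 2
stmt 4: x := 6 * x  -- replace 0 occurrence(s) of x with (6 * x)
  => ( z + y ) >= 2
stmt 3: z := 2 * y  -- replace 1 occurrence(s) of z with (2 * y)
  => ( ( 2 * y ) + y ) >= 2
stmt 2: x := x - x  -- replace 0 occurrence(s) of x with (x - x)
  => ( ( 2 * y ) + y ) >= 2
stmt 1: y := y - y  -- replace 2 occurrence(s) of y with (y - y)
  => ( ( 2 * ( y - y ) ) + ( y - y ) ) >= 2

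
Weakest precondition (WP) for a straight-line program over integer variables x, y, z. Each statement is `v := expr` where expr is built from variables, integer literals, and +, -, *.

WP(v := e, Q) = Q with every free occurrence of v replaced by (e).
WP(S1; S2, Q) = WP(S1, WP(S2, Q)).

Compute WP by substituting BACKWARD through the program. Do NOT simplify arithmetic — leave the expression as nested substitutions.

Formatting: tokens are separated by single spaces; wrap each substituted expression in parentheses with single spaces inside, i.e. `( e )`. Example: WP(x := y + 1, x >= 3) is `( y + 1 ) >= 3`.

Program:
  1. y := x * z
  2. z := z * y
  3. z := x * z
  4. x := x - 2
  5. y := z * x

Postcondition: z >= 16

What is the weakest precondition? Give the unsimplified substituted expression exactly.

post: z >= 16
stmt 5: y := z * x  -- replace 0 occurrence(s) of y with (z * x)
  => z >= 16
stmt 4: x := x - 2  -- replace 0 occurrence(s) of x with (x - 2)
  => z >= 16
stmt 3: z := x * z  -- replace 1 occurrence(s) of z with (x * z)
  => ( x * z ) >= 16
stmt 2: z := z * y  -- replace 1 occurrence(s) of z with (z * y)
  => ( x * ( z * y ) ) >= 16
stmt 1: y := x * z  -- replace 1 occurrence(s) of y with (x * z)
  => ( x * ( z * ( x * z ) ) ) >= 16

Answer: ( x * ( z * ( x * z ) ) ) >= 16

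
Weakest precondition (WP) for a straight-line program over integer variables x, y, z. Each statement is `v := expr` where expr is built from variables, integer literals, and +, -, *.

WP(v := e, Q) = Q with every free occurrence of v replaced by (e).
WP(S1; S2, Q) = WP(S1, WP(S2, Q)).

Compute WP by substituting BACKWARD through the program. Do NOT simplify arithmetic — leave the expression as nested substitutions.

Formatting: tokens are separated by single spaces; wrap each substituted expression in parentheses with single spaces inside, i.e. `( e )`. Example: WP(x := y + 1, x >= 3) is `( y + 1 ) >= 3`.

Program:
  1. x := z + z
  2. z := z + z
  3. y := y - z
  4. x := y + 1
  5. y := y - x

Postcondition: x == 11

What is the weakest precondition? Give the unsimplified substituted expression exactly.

post: x == 11
stmt 5: y := y - x  -- replace 0 occurrence(s) of y with (y - x)
  => x == 11
stmt 4: x := y + 1  -- replace 1 occurrence(s) of x with (y + 1)
  => ( y + 1 ) == 11
stmt 3: y := y - z  -- replace 1 occurrence(s) of y with (y - z)
  => ( ( y - z ) + 1 ) == 11
stmt 2: z := z + z  -- replace 1 occurrence(s) of z with (z + z)
  => ( ( y - ( z + z ) ) + 1 ) == 11
stmt 1: x := z + z  -- replace 0 occurrence(s) of x with (z + z)
  => ( ( y - ( z + z ) ) + 1 ) == 11

Answer: ( ( y - ( z + z ) ) + 1 ) == 11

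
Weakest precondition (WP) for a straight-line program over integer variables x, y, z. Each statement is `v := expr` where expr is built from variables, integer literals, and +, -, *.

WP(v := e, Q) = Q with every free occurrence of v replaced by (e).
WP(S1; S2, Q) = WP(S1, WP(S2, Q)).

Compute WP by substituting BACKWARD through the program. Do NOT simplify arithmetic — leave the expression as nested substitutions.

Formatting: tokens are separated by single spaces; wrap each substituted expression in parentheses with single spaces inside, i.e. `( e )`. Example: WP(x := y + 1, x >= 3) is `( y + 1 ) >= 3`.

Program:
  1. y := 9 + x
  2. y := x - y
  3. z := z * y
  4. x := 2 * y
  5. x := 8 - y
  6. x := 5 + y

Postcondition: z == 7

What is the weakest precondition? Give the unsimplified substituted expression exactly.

post: z == 7
stmt 6: x := 5 + y  -- replace 0 occurrence(s) of x with (5 + y)
  => z == 7
stmt 5: x := 8 - y  -- replace 0 occurrence(s) of x with (8 - y)
  => z == 7
stmt 4: x := 2 * y  -- replace 0 occurrence(s) of x with (2 * y)
  => z == 7
stmt 3: z := z * y  -- replace 1 occurrence(s) of z with (z * y)
  => ( z * y ) == 7
stmt 2: y := x - y  -- replace 1 occurrence(s) of y with (x - y)
  => ( z * ( x - y ) ) == 7
stmt 1: y := 9 + x  -- replace 1 occurrence(s) of y with (9 + x)
  => ( z * ( x - ( 9 + x ) ) ) == 7

Answer: ( z * ( x - ( 9 + x ) ) ) == 7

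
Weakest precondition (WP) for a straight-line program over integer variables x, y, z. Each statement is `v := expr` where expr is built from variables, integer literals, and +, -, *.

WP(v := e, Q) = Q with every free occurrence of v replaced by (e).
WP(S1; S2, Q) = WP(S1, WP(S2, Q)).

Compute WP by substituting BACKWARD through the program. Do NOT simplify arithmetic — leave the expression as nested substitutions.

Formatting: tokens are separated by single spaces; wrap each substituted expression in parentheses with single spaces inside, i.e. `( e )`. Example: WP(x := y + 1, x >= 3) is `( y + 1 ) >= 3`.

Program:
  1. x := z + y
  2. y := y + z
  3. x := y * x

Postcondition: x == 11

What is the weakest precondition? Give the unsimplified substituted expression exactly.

Answer: ( ( y + z ) * ( z + y ) ) == 11

Derivation:
post: x == 11
stmt 3: x := y * x  -- replace 1 occurrence(s) of x with (y * x)
  => ( y * x ) == 11
stmt 2: y := y + z  -- replace 1 occurrence(s) of y with (y + z)
  => ( ( y + z ) * x ) == 11
stmt 1: x := z + y  -- replace 1 occurrence(s) of x with (z + y)
  => ( ( y + z ) * ( z + y ) ) == 11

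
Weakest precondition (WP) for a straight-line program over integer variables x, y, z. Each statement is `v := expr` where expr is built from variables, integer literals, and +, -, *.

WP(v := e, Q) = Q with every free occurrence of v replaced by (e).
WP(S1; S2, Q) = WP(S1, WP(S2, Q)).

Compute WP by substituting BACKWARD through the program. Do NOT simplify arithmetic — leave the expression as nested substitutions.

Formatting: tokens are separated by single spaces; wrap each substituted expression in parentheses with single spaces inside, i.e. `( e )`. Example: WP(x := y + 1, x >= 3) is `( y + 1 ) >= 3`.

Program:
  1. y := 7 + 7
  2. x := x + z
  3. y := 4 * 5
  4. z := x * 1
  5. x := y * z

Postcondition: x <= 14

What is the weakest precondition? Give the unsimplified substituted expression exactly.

Answer: ( ( 4 * 5 ) * ( ( x + z ) * 1 ) ) <= 14

Derivation:
post: x <= 14
stmt 5: x := y * z  -- replace 1 occurrence(s) of x with (y * z)
  => ( y * z ) <= 14
stmt 4: z := x * 1  -- replace 1 occurrence(s) of z with (x * 1)
  => ( y * ( x * 1 ) ) <= 14
stmt 3: y := 4 * 5  -- replace 1 occurrence(s) of y with (4 * 5)
  => ( ( 4 * 5 ) * ( x * 1 ) ) <= 14
stmt 2: x := x + z  -- replace 1 occurrence(s) of x with (x + z)
  => ( ( 4 * 5 ) * ( ( x + z ) * 1 ) ) <= 14
stmt 1: y := 7 + 7  -- replace 0 occurrence(s) of y with (7 + 7)
  => ( ( 4 * 5 ) * ( ( x + z ) * 1 ) ) <= 14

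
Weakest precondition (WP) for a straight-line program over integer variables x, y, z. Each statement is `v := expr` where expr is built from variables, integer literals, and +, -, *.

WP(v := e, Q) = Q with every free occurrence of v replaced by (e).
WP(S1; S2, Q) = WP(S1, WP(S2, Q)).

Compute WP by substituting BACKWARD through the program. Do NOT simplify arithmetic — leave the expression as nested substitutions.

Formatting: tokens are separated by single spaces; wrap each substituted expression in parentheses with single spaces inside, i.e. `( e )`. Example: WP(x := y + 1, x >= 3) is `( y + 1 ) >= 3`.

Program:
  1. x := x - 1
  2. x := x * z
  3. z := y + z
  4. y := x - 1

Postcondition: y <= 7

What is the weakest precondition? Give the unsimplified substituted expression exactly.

Answer: ( ( ( x - 1 ) * z ) - 1 ) <= 7

Derivation:
post: y <= 7
stmt 4: y := x - 1  -- replace 1 occurrence(s) of y with (x - 1)
  => ( x - 1 ) <= 7
stmt 3: z := y + z  -- replace 0 occurrence(s) of z with (y + z)
  => ( x - 1 ) <= 7
stmt 2: x := x * z  -- replace 1 occurrence(s) of x with (x * z)
  => ( ( x * z ) - 1 ) <= 7
stmt 1: x := x - 1  -- replace 1 occurrence(s) of x with (x - 1)
  => ( ( ( x - 1 ) * z ) - 1 ) <= 7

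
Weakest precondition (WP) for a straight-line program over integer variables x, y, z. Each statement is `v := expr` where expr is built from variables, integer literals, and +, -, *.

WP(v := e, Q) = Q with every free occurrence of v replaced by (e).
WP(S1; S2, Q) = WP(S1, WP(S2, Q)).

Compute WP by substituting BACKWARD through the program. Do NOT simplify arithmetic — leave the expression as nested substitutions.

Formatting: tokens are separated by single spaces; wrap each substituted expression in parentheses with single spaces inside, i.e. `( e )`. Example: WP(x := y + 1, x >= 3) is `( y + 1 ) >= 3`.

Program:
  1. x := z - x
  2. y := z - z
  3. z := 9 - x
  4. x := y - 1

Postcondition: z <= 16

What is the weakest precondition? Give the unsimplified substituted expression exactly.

post: z <= 16
stmt 4: x := y - 1  -- replace 0 occurrence(s) of x with (y - 1)
  => z <= 16
stmt 3: z := 9 - x  -- replace 1 occurrence(s) of z with (9 - x)
  => ( 9 - x ) <= 16
stmt 2: y := z - z  -- replace 0 occurrence(s) of y with (z - z)
  => ( 9 - x ) <= 16
stmt 1: x := z - x  -- replace 1 occurrence(s) of x with (z - x)
  => ( 9 - ( z - x ) ) <= 16

Answer: ( 9 - ( z - x ) ) <= 16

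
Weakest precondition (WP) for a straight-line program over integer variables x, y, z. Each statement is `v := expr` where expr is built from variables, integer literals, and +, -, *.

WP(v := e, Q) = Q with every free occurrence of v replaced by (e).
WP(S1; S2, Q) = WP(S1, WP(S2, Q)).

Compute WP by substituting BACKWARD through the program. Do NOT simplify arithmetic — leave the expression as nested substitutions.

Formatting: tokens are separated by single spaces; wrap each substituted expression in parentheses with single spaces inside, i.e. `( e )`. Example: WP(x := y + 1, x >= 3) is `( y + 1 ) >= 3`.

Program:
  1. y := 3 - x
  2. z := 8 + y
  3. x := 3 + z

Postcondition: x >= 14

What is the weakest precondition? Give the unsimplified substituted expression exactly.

post: x >= 14
stmt 3: x := 3 + z  -- replace 1 occurrence(s) of x with (3 + z)
  => ( 3 + z ) >= 14
stmt 2: z := 8 + y  -- replace 1 occurrence(s) of z with (8 + y)
  => ( 3 + ( 8 + y ) ) >= 14
stmt 1: y := 3 - x  -- replace 1 occurrence(s) of y with (3 - x)
  => ( 3 + ( 8 + ( 3 - x ) ) ) >= 14

Answer: ( 3 + ( 8 + ( 3 - x ) ) ) >= 14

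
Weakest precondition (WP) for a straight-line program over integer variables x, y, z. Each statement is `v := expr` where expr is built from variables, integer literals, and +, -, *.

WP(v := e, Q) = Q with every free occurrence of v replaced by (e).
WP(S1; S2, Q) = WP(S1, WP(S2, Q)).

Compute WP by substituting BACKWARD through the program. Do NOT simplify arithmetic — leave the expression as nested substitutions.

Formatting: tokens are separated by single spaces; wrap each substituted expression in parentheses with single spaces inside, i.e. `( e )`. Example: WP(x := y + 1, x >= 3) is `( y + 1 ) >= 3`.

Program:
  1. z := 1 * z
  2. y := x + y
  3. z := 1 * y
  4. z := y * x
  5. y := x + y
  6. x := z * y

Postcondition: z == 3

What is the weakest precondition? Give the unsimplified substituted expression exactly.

post: z == 3
stmt 6: x := z * y  -- replace 0 occurrence(s) of x with (z * y)
  => z == 3
stmt 5: y := x + y  -- replace 0 occurrence(s) of y with (x + y)
  => z == 3
stmt 4: z := y * x  -- replace 1 occurrence(s) of z with (y * x)
  => ( y * x ) == 3
stmt 3: z := 1 * y  -- replace 0 occurrence(s) of z with (1 * y)
  => ( y * x ) == 3
stmt 2: y := x + y  -- replace 1 occurrence(s) of y with (x + y)
  => ( ( x + y ) * x ) == 3
stmt 1: z := 1 * z  -- replace 0 occurrence(s) of z with (1 * z)
  => ( ( x + y ) * x ) == 3

Answer: ( ( x + y ) * x ) == 3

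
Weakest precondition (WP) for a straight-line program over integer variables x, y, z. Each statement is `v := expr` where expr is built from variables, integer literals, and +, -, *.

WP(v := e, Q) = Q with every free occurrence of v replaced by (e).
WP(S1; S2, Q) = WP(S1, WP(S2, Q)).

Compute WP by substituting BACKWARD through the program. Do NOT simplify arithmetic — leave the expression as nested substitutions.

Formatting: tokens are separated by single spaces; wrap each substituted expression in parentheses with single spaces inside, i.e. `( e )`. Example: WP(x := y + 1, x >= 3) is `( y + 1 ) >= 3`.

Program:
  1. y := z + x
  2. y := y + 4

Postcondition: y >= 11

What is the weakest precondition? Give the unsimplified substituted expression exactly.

post: y >= 11
stmt 2: y := y + 4  -- replace 1 occurrence(s) of y with (y + 4)
  => ( y + 4 ) >= 11
stmt 1: y := z + x  -- replace 1 occurrence(s) of y with (z + x)
  => ( ( z + x ) + 4 ) >= 11

Answer: ( ( z + x ) + 4 ) >= 11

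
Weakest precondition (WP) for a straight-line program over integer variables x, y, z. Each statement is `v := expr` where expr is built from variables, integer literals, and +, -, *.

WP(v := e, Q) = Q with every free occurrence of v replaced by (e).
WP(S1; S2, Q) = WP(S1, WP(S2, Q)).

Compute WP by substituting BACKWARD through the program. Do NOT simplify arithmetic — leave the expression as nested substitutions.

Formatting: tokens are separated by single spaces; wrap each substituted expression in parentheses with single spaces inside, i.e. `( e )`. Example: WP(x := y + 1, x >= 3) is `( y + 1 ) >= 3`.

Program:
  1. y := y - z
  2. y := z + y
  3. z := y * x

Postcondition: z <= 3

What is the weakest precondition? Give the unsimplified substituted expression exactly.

post: z <= 3
stmt 3: z := y * x  -- replace 1 occurrence(s) of z with (y * x)
  => ( y * x ) <= 3
stmt 2: y := z + y  -- replace 1 occurrence(s) of y with (z + y)
  => ( ( z + y ) * x ) <= 3
stmt 1: y := y - z  -- replace 1 occurrence(s) of y with (y - z)
  => ( ( z + ( y - z ) ) * x ) <= 3

Answer: ( ( z + ( y - z ) ) * x ) <= 3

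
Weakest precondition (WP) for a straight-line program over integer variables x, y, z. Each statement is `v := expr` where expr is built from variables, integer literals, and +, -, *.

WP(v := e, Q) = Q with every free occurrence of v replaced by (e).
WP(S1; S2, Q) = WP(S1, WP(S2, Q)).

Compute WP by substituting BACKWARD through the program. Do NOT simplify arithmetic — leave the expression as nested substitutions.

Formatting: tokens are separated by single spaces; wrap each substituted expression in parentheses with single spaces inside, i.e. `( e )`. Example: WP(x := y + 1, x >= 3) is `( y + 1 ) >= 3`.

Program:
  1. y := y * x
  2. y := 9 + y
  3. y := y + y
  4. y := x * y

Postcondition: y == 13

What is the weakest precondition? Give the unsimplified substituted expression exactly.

post: y == 13
stmt 4: y := x * y  -- replace 1 occurrence(s) of y with (x * y)
  => ( x * y ) == 13
stmt 3: y := y + y  -- replace 1 occurrence(s) of y with (y + y)
  => ( x * ( y + y ) ) == 13
stmt 2: y := 9 + y  -- replace 2 occurrence(s) of y with (9 + y)
  => ( x * ( ( 9 + y ) + ( 9 + y ) ) ) == 13
stmt 1: y := y * x  -- replace 2 occurrence(s) of y with (y * x)
  => ( x * ( ( 9 + ( y * x ) ) + ( 9 + ( y * x ) ) ) ) == 13

Answer: ( x * ( ( 9 + ( y * x ) ) + ( 9 + ( y * x ) ) ) ) == 13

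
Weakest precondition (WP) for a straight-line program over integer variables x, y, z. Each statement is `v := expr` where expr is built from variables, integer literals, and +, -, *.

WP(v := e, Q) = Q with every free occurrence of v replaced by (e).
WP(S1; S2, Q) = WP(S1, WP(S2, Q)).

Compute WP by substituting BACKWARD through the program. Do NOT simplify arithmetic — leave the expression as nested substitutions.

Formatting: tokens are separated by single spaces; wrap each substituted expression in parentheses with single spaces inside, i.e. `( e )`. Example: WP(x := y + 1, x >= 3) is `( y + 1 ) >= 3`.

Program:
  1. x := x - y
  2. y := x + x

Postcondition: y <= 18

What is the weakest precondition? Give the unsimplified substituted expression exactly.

post: y <= 18
stmt 2: y := x + x  -- replace 1 occurrence(s) of y with (x + x)
  => ( x + x ) <= 18
stmt 1: x := x - y  -- replace 2 occurrence(s) of x with (x - y)
  => ( ( x - y ) + ( x - y ) ) <= 18

Answer: ( ( x - y ) + ( x - y ) ) <= 18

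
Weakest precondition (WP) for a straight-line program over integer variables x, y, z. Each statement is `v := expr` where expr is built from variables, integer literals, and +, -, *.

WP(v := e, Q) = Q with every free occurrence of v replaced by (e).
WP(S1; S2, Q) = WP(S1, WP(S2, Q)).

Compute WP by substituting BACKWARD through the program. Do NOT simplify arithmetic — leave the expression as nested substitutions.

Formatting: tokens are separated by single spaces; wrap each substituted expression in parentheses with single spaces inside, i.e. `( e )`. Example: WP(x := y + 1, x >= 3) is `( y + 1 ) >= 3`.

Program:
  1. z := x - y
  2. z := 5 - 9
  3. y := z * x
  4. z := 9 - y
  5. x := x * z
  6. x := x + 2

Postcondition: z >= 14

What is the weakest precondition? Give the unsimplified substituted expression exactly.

post: z >= 14
stmt 6: x := x + 2  -- replace 0 occurrence(s) of x with (x + 2)
  => z >= 14
stmt 5: x := x * z  -- replace 0 occurrence(s) of x with (x * z)
  => z >= 14
stmt 4: z := 9 - y  -- replace 1 occurrence(s) of z with (9 - y)
  => ( 9 - y ) >= 14
stmt 3: y := z * x  -- replace 1 occurrence(s) of y with (z * x)
  => ( 9 - ( z * x ) ) >= 14
stmt 2: z := 5 - 9  -- replace 1 occurrence(s) of z with (5 - 9)
  => ( 9 - ( ( 5 - 9 ) * x ) ) >= 14
stmt 1: z := x - y  -- replace 0 occurrence(s) of z with (x - y)
  => ( 9 - ( ( 5 - 9 ) * x ) ) >= 14

Answer: ( 9 - ( ( 5 - 9 ) * x ) ) >= 14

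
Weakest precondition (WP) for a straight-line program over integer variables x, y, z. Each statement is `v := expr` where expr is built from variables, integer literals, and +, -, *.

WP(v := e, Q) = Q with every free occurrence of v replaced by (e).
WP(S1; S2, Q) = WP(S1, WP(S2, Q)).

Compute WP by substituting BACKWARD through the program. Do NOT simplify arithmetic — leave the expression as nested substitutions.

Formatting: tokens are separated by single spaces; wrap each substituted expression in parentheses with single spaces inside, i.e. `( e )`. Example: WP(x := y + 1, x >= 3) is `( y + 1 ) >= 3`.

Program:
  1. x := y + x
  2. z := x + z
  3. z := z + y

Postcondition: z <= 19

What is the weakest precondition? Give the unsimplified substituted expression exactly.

Answer: ( ( ( y + x ) + z ) + y ) <= 19

Derivation:
post: z <= 19
stmt 3: z := z + y  -- replace 1 occurrence(s) of z with (z + y)
  => ( z + y ) <= 19
stmt 2: z := x + z  -- replace 1 occurrence(s) of z with (x + z)
  => ( ( x + z ) + y ) <= 19
stmt 1: x := y + x  -- replace 1 occurrence(s) of x with (y + x)
  => ( ( ( y + x ) + z ) + y ) <= 19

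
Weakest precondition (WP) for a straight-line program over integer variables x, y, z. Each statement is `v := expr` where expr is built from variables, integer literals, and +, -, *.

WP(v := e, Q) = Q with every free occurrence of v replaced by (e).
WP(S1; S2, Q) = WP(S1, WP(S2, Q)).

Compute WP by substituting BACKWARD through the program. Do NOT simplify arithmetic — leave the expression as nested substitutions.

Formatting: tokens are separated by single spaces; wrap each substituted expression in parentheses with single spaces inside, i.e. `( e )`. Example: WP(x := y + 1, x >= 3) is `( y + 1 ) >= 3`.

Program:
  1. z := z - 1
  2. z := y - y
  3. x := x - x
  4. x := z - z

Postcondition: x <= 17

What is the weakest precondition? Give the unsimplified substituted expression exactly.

post: x <= 17
stmt 4: x := z - z  -- replace 1 occurrence(s) of x with (z - z)
  => ( z - z ) <= 17
stmt 3: x := x - x  -- replace 0 occurrence(s) of x with (x - x)
  => ( z - z ) <= 17
stmt 2: z := y - y  -- replace 2 occurrence(s) of z with (y - y)
  => ( ( y - y ) - ( y - y ) ) <= 17
stmt 1: z := z - 1  -- replace 0 occurrence(s) of z with (z - 1)
  => ( ( y - y ) - ( y - y ) ) <= 17

Answer: ( ( y - y ) - ( y - y ) ) <= 17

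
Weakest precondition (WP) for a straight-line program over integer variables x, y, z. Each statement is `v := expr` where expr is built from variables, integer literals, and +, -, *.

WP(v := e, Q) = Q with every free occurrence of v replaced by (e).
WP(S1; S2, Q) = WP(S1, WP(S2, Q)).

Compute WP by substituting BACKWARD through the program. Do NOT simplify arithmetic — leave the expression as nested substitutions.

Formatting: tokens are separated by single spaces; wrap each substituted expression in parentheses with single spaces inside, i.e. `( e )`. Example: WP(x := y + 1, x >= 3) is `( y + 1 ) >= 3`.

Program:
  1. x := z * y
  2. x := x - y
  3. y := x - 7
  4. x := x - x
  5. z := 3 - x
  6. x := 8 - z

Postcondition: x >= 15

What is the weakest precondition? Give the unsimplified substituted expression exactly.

post: x >= 15
stmt 6: x := 8 - z  -- replace 1 occurrence(s) of x with (8 - z)
  => ( 8 - z ) >= 15
stmt 5: z := 3 - x  -- replace 1 occurrence(s) of z with (3 - x)
  => ( 8 - ( 3 - x ) ) >= 15
stmt 4: x := x - x  -- replace 1 occurrence(s) of x with (x - x)
  => ( 8 - ( 3 - ( x - x ) ) ) >= 15
stmt 3: y := x - 7  -- replace 0 occurrence(s) of y with (x - 7)
  => ( 8 - ( 3 - ( x - x ) ) ) >= 15
stmt 2: x := x - y  -- replace 2 occurrence(s) of x with (x - y)
  => ( 8 - ( 3 - ( ( x - y ) - ( x - y ) ) ) ) >= 15
stmt 1: x := z * y  -- replace 2 occurrence(s) of x with (z * y)
  => ( 8 - ( 3 - ( ( ( z * y ) - y ) - ( ( z * y ) - y ) ) ) ) >= 15

Answer: ( 8 - ( 3 - ( ( ( z * y ) - y ) - ( ( z * y ) - y ) ) ) ) >= 15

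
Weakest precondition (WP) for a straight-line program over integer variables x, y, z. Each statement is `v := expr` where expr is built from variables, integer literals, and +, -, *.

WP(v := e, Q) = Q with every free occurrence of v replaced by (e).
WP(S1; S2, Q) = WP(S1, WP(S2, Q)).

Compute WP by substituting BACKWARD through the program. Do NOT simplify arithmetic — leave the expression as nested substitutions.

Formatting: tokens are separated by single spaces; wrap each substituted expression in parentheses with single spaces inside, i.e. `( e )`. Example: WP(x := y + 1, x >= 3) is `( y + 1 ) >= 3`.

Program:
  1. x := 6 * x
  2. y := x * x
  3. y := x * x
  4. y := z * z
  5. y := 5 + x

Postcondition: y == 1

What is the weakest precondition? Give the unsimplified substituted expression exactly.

Answer: ( 5 + ( 6 * x ) ) == 1

Derivation:
post: y == 1
stmt 5: y := 5 + x  -- replace 1 occurrence(s) of y with (5 + x)
  => ( 5 + x ) == 1
stmt 4: y := z * z  -- replace 0 occurrence(s) of y with (z * z)
  => ( 5 + x ) == 1
stmt 3: y := x * x  -- replace 0 occurrence(s) of y with (x * x)
  => ( 5 + x ) == 1
stmt 2: y := x * x  -- replace 0 occurrence(s) of y with (x * x)
  => ( 5 + x ) == 1
stmt 1: x := 6 * x  -- replace 1 occurrence(s) of x with (6 * x)
  => ( 5 + ( 6 * x ) ) == 1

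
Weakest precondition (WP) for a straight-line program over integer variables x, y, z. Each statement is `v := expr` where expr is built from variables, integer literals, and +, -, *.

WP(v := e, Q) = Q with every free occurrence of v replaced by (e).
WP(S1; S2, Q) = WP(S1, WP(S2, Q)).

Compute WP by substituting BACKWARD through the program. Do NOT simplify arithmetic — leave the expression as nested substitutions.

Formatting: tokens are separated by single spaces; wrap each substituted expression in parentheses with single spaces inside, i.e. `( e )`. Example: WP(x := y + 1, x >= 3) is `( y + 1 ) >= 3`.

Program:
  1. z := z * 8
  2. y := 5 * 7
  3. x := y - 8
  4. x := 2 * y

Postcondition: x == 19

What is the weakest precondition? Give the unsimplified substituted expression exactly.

Answer: ( 2 * ( 5 * 7 ) ) == 19

Derivation:
post: x == 19
stmt 4: x := 2 * y  -- replace 1 occurrence(s) of x with (2 * y)
  => ( 2 * y ) == 19
stmt 3: x := y - 8  -- replace 0 occurrence(s) of x with (y - 8)
  => ( 2 * y ) == 19
stmt 2: y := 5 * 7  -- replace 1 occurrence(s) of y with (5 * 7)
  => ( 2 * ( 5 * 7 ) ) == 19
stmt 1: z := z * 8  -- replace 0 occurrence(s) of z with (z * 8)
  => ( 2 * ( 5 * 7 ) ) == 19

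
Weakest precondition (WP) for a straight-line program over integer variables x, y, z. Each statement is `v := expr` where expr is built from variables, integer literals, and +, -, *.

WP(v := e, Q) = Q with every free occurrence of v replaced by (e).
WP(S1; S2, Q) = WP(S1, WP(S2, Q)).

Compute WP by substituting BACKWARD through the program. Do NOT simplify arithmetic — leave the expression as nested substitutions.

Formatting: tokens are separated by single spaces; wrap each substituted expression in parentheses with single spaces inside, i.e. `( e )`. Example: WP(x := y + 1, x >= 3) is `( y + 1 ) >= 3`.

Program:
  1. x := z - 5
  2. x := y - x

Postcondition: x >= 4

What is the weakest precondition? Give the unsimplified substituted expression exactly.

Answer: ( y - ( z - 5 ) ) >= 4

Derivation:
post: x >= 4
stmt 2: x := y - x  -- replace 1 occurrence(s) of x with (y - x)
  => ( y - x ) >= 4
stmt 1: x := z - 5  -- replace 1 occurrence(s) of x with (z - 5)
  => ( y - ( z - 5 ) ) >= 4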